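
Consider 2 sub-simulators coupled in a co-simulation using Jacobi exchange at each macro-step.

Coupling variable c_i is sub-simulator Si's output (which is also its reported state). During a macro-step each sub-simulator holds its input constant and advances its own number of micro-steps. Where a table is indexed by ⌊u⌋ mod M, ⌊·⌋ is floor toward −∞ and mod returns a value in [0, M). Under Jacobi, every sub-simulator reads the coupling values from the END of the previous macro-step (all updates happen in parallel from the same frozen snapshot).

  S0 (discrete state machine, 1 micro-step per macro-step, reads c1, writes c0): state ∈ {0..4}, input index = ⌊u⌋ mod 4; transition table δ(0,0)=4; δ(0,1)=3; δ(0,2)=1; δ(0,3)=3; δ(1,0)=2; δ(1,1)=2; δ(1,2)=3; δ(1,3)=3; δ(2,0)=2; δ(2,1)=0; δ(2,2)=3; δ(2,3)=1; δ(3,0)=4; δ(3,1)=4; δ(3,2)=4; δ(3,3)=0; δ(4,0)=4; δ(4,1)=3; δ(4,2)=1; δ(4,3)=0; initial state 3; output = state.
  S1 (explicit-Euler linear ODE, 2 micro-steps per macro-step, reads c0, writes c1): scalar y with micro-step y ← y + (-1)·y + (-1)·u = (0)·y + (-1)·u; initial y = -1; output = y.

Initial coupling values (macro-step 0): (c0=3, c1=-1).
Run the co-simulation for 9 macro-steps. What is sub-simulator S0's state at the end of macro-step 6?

S0 state at macro-step 6 = 3

macro 1: S0 reads c1=-1 → after 1×micro: 0; S1 reads c0=3 → after 2×micro: -3 ⇒ (c0=0, c1=-3)
macro 2: S0 reads c1=-3 → after 1×micro: 3; S1 reads c0=0 → after 2×micro: 0 ⇒ (c0=3, c1=0)
macro 3: S0 reads c1=0 → after 1×micro: 4; S1 reads c0=3 → after 2×micro: -3 ⇒ (c0=4, c1=-3)
macro 4: S0 reads c1=-3 → after 1×micro: 3; S1 reads c0=4 → after 2×micro: -4 ⇒ (c0=3, c1=-4)
macro 5: S0 reads c1=-4 → after 1×micro: 4; S1 reads c0=3 → after 2×micro: -3 ⇒ (c0=4, c1=-3)
macro 6: S0 reads c1=-3 → after 1×micro: 3; S1 reads c0=4 → after 2×micro: -4 ⇒ (c0=3, c1=-4)
macro 7: S0 reads c1=-4 → after 1×micro: 4; S1 reads c0=3 → after 2×micro: -3 ⇒ (c0=4, c1=-3)
macro 8: S0 reads c1=-3 → after 1×micro: 3; S1 reads c0=4 → after 2×micro: -4 ⇒ (c0=3, c1=-4)
macro 9: S0 reads c1=-4 → after 1×micro: 4; S1 reads c0=3 → after 2×micro: -3 ⇒ (c0=4, c1=-3)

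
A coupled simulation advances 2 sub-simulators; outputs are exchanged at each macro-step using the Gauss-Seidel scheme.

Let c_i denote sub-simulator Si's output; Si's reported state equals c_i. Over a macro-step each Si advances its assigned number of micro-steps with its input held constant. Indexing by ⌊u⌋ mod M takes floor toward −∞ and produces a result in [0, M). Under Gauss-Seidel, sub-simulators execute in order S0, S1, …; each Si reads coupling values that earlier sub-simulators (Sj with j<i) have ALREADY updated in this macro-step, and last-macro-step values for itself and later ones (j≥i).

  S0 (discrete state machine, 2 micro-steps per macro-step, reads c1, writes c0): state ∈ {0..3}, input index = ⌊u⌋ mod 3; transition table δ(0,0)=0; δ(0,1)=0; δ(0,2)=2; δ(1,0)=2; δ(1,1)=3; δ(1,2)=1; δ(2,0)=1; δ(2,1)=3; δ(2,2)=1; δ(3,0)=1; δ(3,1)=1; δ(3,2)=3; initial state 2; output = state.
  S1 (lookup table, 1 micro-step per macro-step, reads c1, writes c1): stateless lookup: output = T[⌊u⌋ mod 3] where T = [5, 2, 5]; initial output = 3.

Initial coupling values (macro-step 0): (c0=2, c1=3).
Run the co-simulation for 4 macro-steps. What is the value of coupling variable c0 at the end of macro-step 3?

macro 1: S0 reads c1=3 → after 2×micro: 2; S1 reads c1=3 → after 1×micro: 5 ⇒ (c0=2, c1=5)
macro 2: S0 reads c1=5 → after 2×micro: 1; S1 reads c1=5 → after 1×micro: 5 ⇒ (c0=1, c1=5)
macro 3: S0 reads c1=5 → after 2×micro: 1; S1 reads c1=5 → after 1×micro: 5 ⇒ (c0=1, c1=5)
macro 4: S0 reads c1=5 → after 2×micro: 1; S1 reads c1=5 → after 1×micro: 5 ⇒ (c0=1, c1=5)

c0 at macro-step 3 = 1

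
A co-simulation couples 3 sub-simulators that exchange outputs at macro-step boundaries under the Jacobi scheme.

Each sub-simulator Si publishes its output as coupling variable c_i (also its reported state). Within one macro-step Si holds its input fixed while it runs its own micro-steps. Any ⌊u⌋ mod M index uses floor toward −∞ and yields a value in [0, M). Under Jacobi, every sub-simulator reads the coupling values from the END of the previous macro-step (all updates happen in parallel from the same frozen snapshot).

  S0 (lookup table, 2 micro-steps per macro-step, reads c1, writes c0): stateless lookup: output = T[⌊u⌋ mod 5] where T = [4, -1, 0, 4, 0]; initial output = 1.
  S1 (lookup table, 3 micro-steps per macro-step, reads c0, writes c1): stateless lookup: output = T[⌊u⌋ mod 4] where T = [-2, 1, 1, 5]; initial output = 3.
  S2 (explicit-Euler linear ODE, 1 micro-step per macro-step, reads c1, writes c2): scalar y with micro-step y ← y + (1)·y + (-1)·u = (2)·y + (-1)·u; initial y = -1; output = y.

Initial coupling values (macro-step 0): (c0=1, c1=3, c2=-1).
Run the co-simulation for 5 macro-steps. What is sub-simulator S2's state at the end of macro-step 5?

S2 state at macro-step 5 = -88

macro 1: S0 reads c1=3 → after 2×micro: 4; S1 reads c0=1 → after 3×micro: 1; S2 reads c1=3 → after 1×micro: -5 ⇒ (c0=4, c1=1, c2=-5)
macro 2: S0 reads c1=1 → after 2×micro: -1; S1 reads c0=4 → after 3×micro: -2; S2 reads c1=1 → after 1×micro: -11 ⇒ (c0=-1, c1=-2, c2=-11)
macro 3: S0 reads c1=-2 → after 2×micro: 4; S1 reads c0=-1 → after 3×micro: 5; S2 reads c1=-2 → after 1×micro: -20 ⇒ (c0=4, c1=5, c2=-20)
macro 4: S0 reads c1=5 → after 2×micro: 4; S1 reads c0=4 → after 3×micro: -2; S2 reads c1=5 → after 1×micro: -45 ⇒ (c0=4, c1=-2, c2=-45)
macro 5: S0 reads c1=-2 → after 2×micro: 4; S1 reads c0=4 → after 3×micro: -2; S2 reads c1=-2 → after 1×micro: -88 ⇒ (c0=4, c1=-2, c2=-88)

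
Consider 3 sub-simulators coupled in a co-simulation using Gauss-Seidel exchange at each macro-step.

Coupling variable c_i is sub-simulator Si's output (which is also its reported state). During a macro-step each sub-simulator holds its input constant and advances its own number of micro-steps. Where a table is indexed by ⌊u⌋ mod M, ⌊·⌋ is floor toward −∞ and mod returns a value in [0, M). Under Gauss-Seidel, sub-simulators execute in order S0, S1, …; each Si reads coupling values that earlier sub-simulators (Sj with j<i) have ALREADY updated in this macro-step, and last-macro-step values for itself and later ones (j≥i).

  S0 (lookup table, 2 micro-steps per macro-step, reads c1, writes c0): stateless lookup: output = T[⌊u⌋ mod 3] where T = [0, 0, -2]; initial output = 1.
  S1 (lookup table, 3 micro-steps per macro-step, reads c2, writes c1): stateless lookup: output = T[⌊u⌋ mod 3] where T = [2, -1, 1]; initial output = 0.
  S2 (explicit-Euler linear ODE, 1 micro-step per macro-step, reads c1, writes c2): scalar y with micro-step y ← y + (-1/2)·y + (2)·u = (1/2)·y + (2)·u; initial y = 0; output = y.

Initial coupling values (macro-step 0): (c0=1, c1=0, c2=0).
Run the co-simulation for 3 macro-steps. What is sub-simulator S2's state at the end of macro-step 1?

macro 1: S0 reads c1=0 → after 2×micro: 0; S1 reads c2=0 → after 3×micro: 2; S2 reads c1=2 → after 1×micro: 4 ⇒ (c0=0, c1=2, c2=4)
macro 2: S0 reads c1=2 → after 2×micro: -2; S1 reads c2=4 → after 3×micro: -1; S2 reads c1=-1 → after 1×micro: 0 ⇒ (c0=-2, c1=-1, c2=0)
macro 3: S0 reads c1=-1 → after 2×micro: -2; S1 reads c2=0 → after 3×micro: 2; S2 reads c1=2 → after 1×micro: 4 ⇒ (c0=-2, c1=2, c2=4)

S2 state at macro-step 1 = 4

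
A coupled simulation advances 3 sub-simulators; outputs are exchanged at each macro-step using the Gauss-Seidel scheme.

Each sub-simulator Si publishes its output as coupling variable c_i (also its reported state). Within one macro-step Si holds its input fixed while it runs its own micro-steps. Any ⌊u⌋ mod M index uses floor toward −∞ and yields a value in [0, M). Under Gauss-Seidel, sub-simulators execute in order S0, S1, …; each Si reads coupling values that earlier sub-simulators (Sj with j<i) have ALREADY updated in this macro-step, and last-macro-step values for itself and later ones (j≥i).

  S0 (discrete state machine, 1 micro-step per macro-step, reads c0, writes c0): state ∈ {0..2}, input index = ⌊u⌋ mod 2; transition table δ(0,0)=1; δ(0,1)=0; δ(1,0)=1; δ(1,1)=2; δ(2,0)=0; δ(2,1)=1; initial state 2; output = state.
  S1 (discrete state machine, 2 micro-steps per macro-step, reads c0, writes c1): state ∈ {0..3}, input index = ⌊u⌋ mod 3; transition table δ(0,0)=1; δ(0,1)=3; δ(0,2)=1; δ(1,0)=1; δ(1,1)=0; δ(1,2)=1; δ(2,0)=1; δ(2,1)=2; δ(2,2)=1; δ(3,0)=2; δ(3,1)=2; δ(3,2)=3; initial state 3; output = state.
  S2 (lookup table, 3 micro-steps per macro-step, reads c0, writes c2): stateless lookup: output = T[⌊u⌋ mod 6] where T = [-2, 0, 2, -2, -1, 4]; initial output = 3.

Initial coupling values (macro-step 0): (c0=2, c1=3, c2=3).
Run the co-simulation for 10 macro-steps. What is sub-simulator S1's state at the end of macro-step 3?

S1 state at macro-step 3 = 3

macro 1: S0 reads c0=2 → after 1×micro: 0; S1 reads c0=0 → after 2×micro: 1; S2 reads c0=0 → after 3×micro: -2 ⇒ (c0=0, c1=1, c2=-2)
macro 2: S0 reads c0=0 → after 1×micro: 1; S1 reads c0=1 → after 2×micro: 3; S2 reads c0=1 → after 3×micro: 0 ⇒ (c0=1, c1=3, c2=0)
macro 3: S0 reads c0=1 → after 1×micro: 2; S1 reads c0=2 → after 2×micro: 3; S2 reads c0=2 → after 3×micro: 2 ⇒ (c0=2, c1=3, c2=2)
macro 4: S0 reads c0=2 → after 1×micro: 0; S1 reads c0=0 → after 2×micro: 1; S2 reads c0=0 → after 3×micro: -2 ⇒ (c0=0, c1=1, c2=-2)
macro 5: S0 reads c0=0 → after 1×micro: 1; S1 reads c0=1 → after 2×micro: 3; S2 reads c0=1 → after 3×micro: 0 ⇒ (c0=1, c1=3, c2=0)
macro 6: S0 reads c0=1 → after 1×micro: 2; S1 reads c0=2 → after 2×micro: 3; S2 reads c0=2 → after 3×micro: 2 ⇒ (c0=2, c1=3, c2=2)
macro 7: S0 reads c0=2 → after 1×micro: 0; S1 reads c0=0 → after 2×micro: 1; S2 reads c0=0 → after 3×micro: -2 ⇒ (c0=0, c1=1, c2=-2)
macro 8: S0 reads c0=0 → after 1×micro: 1; S1 reads c0=1 → after 2×micro: 3; S2 reads c0=1 → after 3×micro: 0 ⇒ (c0=1, c1=3, c2=0)
macro 9: S0 reads c0=1 → after 1×micro: 2; S1 reads c0=2 → after 2×micro: 3; S2 reads c0=2 → after 3×micro: 2 ⇒ (c0=2, c1=3, c2=2)
macro 10: S0 reads c0=2 → after 1×micro: 0; S1 reads c0=0 → after 2×micro: 1; S2 reads c0=0 → after 3×micro: -2 ⇒ (c0=0, c1=1, c2=-2)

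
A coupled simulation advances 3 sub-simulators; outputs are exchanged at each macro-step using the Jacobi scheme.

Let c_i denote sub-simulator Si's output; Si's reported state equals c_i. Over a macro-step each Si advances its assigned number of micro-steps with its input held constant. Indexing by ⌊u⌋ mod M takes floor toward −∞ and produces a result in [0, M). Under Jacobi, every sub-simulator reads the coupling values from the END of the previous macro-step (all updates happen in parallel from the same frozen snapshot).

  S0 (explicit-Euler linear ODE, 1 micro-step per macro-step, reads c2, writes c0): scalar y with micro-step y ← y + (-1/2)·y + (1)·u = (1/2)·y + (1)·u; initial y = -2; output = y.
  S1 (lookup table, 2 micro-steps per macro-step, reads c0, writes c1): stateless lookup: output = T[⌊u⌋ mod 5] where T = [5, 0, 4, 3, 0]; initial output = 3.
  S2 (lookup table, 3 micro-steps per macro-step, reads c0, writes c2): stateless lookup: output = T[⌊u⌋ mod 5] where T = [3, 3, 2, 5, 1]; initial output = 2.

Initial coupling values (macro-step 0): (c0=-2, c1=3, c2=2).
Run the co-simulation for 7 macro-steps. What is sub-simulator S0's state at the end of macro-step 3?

macro 1: S0 reads c2=2 → after 1×micro: 1; S1 reads c0=-2 → after 2×micro: 3; S2 reads c0=-2 → after 3×micro: 5 ⇒ (c0=1, c1=3, c2=5)
macro 2: S0 reads c2=5 → after 1×micro: 11/2; S1 reads c0=1 → after 2×micro: 0; S2 reads c0=1 → after 3×micro: 3 ⇒ (c0=11/2, c1=0, c2=3)
macro 3: S0 reads c2=3 → after 1×micro: 23/4; S1 reads c0=11/2 → after 2×micro: 5; S2 reads c0=11/2 → after 3×micro: 3 ⇒ (c0=23/4, c1=5, c2=3)
macro 4: S0 reads c2=3 → after 1×micro: 47/8; S1 reads c0=23/4 → after 2×micro: 5; S2 reads c0=23/4 → after 3×micro: 3 ⇒ (c0=47/8, c1=5, c2=3)
macro 5: S0 reads c2=3 → after 1×micro: 95/16; S1 reads c0=47/8 → after 2×micro: 5; S2 reads c0=47/8 → after 3×micro: 3 ⇒ (c0=95/16, c1=5, c2=3)
macro 6: S0 reads c2=3 → after 1×micro: 191/32; S1 reads c0=95/16 → after 2×micro: 5; S2 reads c0=95/16 → after 3×micro: 3 ⇒ (c0=191/32, c1=5, c2=3)
macro 7: S0 reads c2=3 → after 1×micro: 383/64; S1 reads c0=191/32 → after 2×micro: 5; S2 reads c0=191/32 → after 3×micro: 3 ⇒ (c0=383/64, c1=5, c2=3)

S0 state at macro-step 3 = 23/4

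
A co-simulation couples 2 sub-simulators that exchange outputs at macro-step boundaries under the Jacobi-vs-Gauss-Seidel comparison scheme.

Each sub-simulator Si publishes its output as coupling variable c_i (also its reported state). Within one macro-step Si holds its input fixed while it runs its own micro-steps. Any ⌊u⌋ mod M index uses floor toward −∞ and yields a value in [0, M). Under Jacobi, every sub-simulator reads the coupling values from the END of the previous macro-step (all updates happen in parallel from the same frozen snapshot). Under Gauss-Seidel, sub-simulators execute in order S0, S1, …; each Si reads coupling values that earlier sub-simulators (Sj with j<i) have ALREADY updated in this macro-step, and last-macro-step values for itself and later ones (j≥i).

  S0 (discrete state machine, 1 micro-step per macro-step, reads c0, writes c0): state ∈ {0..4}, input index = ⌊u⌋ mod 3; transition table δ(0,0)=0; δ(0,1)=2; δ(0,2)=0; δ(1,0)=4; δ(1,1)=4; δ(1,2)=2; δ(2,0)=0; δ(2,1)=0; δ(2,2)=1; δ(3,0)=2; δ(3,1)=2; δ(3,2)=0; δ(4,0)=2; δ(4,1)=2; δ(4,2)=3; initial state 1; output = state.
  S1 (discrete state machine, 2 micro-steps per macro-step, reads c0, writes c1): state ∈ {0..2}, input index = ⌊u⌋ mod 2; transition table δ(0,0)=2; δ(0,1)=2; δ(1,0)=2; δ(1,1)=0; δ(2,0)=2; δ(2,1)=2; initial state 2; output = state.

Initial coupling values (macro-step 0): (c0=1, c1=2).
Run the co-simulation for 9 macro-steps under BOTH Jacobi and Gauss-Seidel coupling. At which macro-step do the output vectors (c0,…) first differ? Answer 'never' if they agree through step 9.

[Jacobi] macro 1: S0 reads c0=1 → after 1×micro: 4; S1 reads c0=1 → after 2×micro: 2 ⇒ (c0=4, c1=2)
[Jacobi] macro 2: S0 reads c0=4 → after 1×micro: 2; S1 reads c0=4 → after 2×micro: 2 ⇒ (c0=2, c1=2)
[Jacobi] macro 3: S0 reads c0=2 → after 1×micro: 1; S1 reads c0=2 → after 2×micro: 2 ⇒ (c0=1, c1=2)
[Jacobi] macro 4: S0 reads c0=1 → after 1×micro: 4; S1 reads c0=1 → after 2×micro: 2 ⇒ (c0=4, c1=2)
[Jacobi] macro 5: S0 reads c0=4 → after 1×micro: 2; S1 reads c0=4 → after 2×micro: 2 ⇒ (c0=2, c1=2)
[Jacobi] macro 6: S0 reads c0=2 → after 1×micro: 1; S1 reads c0=2 → after 2×micro: 2 ⇒ (c0=1, c1=2)
[Jacobi] macro 7: S0 reads c0=1 → after 1×micro: 4; S1 reads c0=1 → after 2×micro: 2 ⇒ (c0=4, c1=2)
[Jacobi] macro 8: S0 reads c0=4 → after 1×micro: 2; S1 reads c0=4 → after 2×micro: 2 ⇒ (c0=2, c1=2)
[Jacobi] macro 9: S0 reads c0=2 → after 1×micro: 1; S1 reads c0=2 → after 2×micro: 2 ⇒ (c0=1, c1=2)
[Gauss-Seidel] macro 1: S0 reads c0=1 → after 1×micro: 4; S1 reads c0=4 → after 2×micro: 2 ⇒ (c0=4, c1=2)
[Gauss-Seidel] macro 2: S0 reads c0=4 → after 1×micro: 2; S1 reads c0=2 → after 2×micro: 2 ⇒ (c0=2, c1=2)
[Gauss-Seidel] macro 3: S0 reads c0=2 → after 1×micro: 1; S1 reads c0=1 → after 2×micro: 2 ⇒ (c0=1, c1=2)
[Gauss-Seidel] macro 4: S0 reads c0=1 → after 1×micro: 4; S1 reads c0=4 → after 2×micro: 2 ⇒ (c0=4, c1=2)
[Gauss-Seidel] macro 5: S0 reads c0=4 → after 1×micro: 2; S1 reads c0=2 → after 2×micro: 2 ⇒ (c0=2, c1=2)
[Gauss-Seidel] macro 6: S0 reads c0=2 → after 1×micro: 1; S1 reads c0=1 → after 2×micro: 2 ⇒ (c0=1, c1=2)
[Gauss-Seidel] macro 7: S0 reads c0=1 → after 1×micro: 4; S1 reads c0=4 → after 2×micro: 2 ⇒ (c0=4, c1=2)
[Gauss-Seidel] macro 8: S0 reads c0=4 → after 1×micro: 2; S1 reads c0=2 → after 2×micro: 2 ⇒ (c0=2, c1=2)
[Gauss-Seidel] macro 9: S0 reads c0=2 → after 1×micro: 1; S1 reads c0=1 → after 2×micro: 2 ⇒ (c0=1, c1=2)

first divergence at macro-step: never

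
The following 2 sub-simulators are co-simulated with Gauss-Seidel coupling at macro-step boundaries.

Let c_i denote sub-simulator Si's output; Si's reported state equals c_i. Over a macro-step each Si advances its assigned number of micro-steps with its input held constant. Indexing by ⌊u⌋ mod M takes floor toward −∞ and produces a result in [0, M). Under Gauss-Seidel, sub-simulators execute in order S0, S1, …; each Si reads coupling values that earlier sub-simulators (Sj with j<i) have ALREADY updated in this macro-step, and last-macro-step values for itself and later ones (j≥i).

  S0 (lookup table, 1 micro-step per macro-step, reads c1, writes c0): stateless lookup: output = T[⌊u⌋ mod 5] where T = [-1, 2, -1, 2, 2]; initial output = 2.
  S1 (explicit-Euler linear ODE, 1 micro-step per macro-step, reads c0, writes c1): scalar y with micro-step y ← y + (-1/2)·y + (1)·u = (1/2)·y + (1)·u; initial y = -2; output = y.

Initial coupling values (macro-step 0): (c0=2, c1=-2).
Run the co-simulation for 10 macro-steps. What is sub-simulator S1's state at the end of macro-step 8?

S1 state at macro-step 8 = -103/128

macro 1: S0 reads c1=-2 → after 1×micro: 2; S1 reads c0=2 → after 1×micro: 1 ⇒ (c0=2, c1=1)
macro 2: S0 reads c1=1 → after 1×micro: 2; S1 reads c0=2 → after 1×micro: 5/2 ⇒ (c0=2, c1=5/2)
macro 3: S0 reads c1=5/2 → after 1×micro: -1; S1 reads c0=-1 → after 1×micro: 1/4 ⇒ (c0=-1, c1=1/4)
macro 4: S0 reads c1=1/4 → after 1×micro: -1; S1 reads c0=-1 → after 1×micro: -7/8 ⇒ (c0=-1, c1=-7/8)
macro 5: S0 reads c1=-7/8 → after 1×micro: 2; S1 reads c0=2 → after 1×micro: 25/16 ⇒ (c0=2, c1=25/16)
macro 6: S0 reads c1=25/16 → after 1×micro: 2; S1 reads c0=2 → after 1×micro: 89/32 ⇒ (c0=2, c1=89/32)
macro 7: S0 reads c1=89/32 → after 1×micro: -1; S1 reads c0=-1 → after 1×micro: 25/64 ⇒ (c0=-1, c1=25/64)
macro 8: S0 reads c1=25/64 → after 1×micro: -1; S1 reads c0=-1 → after 1×micro: -103/128 ⇒ (c0=-1, c1=-103/128)
macro 9: S0 reads c1=-103/128 → after 1×micro: 2; S1 reads c0=2 → after 1×micro: 409/256 ⇒ (c0=2, c1=409/256)
macro 10: S0 reads c1=409/256 → after 1×micro: 2; S1 reads c0=2 → after 1×micro: 1433/512 ⇒ (c0=2, c1=1433/512)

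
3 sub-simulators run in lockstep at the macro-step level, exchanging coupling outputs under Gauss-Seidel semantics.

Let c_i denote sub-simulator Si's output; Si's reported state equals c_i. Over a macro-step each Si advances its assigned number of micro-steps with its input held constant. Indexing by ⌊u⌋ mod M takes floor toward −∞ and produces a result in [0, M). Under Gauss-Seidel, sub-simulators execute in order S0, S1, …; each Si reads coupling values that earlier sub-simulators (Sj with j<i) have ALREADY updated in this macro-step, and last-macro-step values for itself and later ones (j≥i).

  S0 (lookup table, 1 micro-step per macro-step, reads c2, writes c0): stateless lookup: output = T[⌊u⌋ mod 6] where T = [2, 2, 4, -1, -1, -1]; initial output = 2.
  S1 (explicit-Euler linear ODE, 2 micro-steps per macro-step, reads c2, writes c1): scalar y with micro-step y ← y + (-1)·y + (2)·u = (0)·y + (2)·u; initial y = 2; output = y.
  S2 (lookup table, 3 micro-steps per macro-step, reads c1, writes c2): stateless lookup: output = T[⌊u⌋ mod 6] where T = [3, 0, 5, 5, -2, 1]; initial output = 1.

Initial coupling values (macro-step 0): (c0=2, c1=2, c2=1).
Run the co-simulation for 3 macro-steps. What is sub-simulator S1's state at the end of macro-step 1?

S1 state at macro-step 1 = 2

macro 1: S0 reads c2=1 → after 1×micro: 2; S1 reads c2=1 → after 2×micro: 2; S2 reads c1=2 → after 3×micro: 5 ⇒ (c0=2, c1=2, c2=5)
macro 2: S0 reads c2=5 → after 1×micro: -1; S1 reads c2=5 → after 2×micro: 10; S2 reads c1=10 → after 3×micro: -2 ⇒ (c0=-1, c1=10, c2=-2)
macro 3: S0 reads c2=-2 → after 1×micro: -1; S1 reads c2=-2 → after 2×micro: -4; S2 reads c1=-4 → after 3×micro: 5 ⇒ (c0=-1, c1=-4, c2=5)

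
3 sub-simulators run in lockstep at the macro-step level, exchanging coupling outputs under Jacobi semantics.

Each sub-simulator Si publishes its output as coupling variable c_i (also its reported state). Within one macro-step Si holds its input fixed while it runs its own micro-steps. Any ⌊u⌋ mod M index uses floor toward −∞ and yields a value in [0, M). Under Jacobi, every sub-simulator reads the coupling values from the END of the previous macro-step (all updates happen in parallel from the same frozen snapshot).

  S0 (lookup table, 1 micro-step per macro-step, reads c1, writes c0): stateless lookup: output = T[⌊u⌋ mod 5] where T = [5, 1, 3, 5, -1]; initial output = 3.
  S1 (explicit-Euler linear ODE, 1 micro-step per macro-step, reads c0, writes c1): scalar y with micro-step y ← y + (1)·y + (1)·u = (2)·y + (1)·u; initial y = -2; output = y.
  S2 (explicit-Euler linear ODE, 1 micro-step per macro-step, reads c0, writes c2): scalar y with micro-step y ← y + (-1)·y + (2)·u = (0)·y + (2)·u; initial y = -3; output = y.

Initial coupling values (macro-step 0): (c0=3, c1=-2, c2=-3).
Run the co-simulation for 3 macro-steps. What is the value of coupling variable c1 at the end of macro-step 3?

macro 1: S0 reads c1=-2 → after 1×micro: 5; S1 reads c0=3 → after 1×micro: -1; S2 reads c0=3 → after 1×micro: 6 ⇒ (c0=5, c1=-1, c2=6)
macro 2: S0 reads c1=-1 → after 1×micro: -1; S1 reads c0=5 → after 1×micro: 3; S2 reads c0=5 → after 1×micro: 10 ⇒ (c0=-1, c1=3, c2=10)
macro 3: S0 reads c1=3 → after 1×micro: 5; S1 reads c0=-1 → after 1×micro: 5; S2 reads c0=-1 → after 1×micro: -2 ⇒ (c0=5, c1=5, c2=-2)

c1 at macro-step 3 = 5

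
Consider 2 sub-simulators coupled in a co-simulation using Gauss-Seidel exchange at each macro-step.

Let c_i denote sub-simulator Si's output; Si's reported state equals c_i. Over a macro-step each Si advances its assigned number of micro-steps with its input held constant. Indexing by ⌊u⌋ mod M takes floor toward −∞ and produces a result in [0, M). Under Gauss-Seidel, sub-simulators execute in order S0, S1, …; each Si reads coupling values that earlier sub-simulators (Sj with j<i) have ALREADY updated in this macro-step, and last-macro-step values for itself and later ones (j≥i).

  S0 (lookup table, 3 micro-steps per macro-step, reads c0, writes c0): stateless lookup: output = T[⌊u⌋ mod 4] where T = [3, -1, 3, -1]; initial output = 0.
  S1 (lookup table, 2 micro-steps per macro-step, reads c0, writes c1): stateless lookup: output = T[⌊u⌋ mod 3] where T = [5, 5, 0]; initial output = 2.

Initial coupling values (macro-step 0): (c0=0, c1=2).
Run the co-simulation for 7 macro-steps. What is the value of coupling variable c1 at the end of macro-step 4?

c1 at macro-step 4 = 0

macro 1: S0 reads c0=0 → after 3×micro: 3; S1 reads c0=3 → after 2×micro: 5 ⇒ (c0=3, c1=5)
macro 2: S0 reads c0=3 → after 3×micro: -1; S1 reads c0=-1 → after 2×micro: 0 ⇒ (c0=-1, c1=0)
macro 3: S0 reads c0=-1 → after 3×micro: -1; S1 reads c0=-1 → after 2×micro: 0 ⇒ (c0=-1, c1=0)
macro 4: S0 reads c0=-1 → after 3×micro: -1; S1 reads c0=-1 → after 2×micro: 0 ⇒ (c0=-1, c1=0)
macro 5: S0 reads c0=-1 → after 3×micro: -1; S1 reads c0=-1 → after 2×micro: 0 ⇒ (c0=-1, c1=0)
macro 6: S0 reads c0=-1 → after 3×micro: -1; S1 reads c0=-1 → after 2×micro: 0 ⇒ (c0=-1, c1=0)
macro 7: S0 reads c0=-1 → after 3×micro: -1; S1 reads c0=-1 → after 2×micro: 0 ⇒ (c0=-1, c1=0)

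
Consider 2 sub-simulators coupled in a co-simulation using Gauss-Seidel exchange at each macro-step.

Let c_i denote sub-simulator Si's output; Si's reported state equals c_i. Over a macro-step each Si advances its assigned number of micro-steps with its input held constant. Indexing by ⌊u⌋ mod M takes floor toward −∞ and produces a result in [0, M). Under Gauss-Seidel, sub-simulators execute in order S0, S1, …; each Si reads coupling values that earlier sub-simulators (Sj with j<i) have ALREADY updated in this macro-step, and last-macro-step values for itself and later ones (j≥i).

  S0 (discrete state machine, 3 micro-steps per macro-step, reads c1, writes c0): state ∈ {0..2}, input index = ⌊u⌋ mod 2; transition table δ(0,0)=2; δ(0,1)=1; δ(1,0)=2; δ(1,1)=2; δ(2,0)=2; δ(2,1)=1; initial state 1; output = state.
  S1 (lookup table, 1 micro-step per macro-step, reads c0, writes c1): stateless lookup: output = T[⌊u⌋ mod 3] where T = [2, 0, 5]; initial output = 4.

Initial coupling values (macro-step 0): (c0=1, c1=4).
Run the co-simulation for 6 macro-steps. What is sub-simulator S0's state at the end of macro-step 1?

S0 state at macro-step 1 = 2

macro 1: S0 reads c1=4 → after 3×micro: 2; S1 reads c0=2 → after 1×micro: 5 ⇒ (c0=2, c1=5)
macro 2: S0 reads c1=5 → after 3×micro: 1; S1 reads c0=1 → after 1×micro: 0 ⇒ (c0=1, c1=0)
macro 3: S0 reads c1=0 → after 3×micro: 2; S1 reads c0=2 → after 1×micro: 5 ⇒ (c0=2, c1=5)
macro 4: S0 reads c1=5 → after 3×micro: 1; S1 reads c0=1 → after 1×micro: 0 ⇒ (c0=1, c1=0)
macro 5: S0 reads c1=0 → after 3×micro: 2; S1 reads c0=2 → after 1×micro: 5 ⇒ (c0=2, c1=5)
macro 6: S0 reads c1=5 → after 3×micro: 1; S1 reads c0=1 → after 1×micro: 0 ⇒ (c0=1, c1=0)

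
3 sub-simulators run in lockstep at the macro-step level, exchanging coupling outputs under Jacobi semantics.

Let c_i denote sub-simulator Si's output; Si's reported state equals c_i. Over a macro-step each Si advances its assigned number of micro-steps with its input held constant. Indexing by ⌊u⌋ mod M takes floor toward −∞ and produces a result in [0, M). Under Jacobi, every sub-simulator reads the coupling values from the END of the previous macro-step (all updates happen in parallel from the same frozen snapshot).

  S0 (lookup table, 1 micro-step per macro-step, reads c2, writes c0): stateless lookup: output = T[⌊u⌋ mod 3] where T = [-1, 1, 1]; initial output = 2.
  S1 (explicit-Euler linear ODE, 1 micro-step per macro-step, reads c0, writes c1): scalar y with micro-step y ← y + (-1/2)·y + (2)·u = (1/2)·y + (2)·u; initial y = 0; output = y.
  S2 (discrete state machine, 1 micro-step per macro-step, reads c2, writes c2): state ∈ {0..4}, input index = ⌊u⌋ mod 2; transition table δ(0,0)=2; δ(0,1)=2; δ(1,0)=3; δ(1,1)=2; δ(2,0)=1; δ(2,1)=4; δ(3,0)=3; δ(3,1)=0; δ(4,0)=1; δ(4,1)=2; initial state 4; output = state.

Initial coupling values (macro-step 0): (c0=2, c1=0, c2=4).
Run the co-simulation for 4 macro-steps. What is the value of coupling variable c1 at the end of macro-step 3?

macro 1: S0 reads c2=4 → after 1×micro: 1; S1 reads c0=2 → after 1×micro: 4; S2 reads c2=4 → after 1×micro: 1 ⇒ (c0=1, c1=4, c2=1)
macro 2: S0 reads c2=1 → after 1×micro: 1; S1 reads c0=1 → after 1×micro: 4; S2 reads c2=1 → after 1×micro: 2 ⇒ (c0=1, c1=4, c2=2)
macro 3: S0 reads c2=2 → after 1×micro: 1; S1 reads c0=1 → after 1×micro: 4; S2 reads c2=2 → after 1×micro: 1 ⇒ (c0=1, c1=4, c2=1)
macro 4: S0 reads c2=1 → after 1×micro: 1; S1 reads c0=1 → after 1×micro: 4; S2 reads c2=1 → after 1×micro: 2 ⇒ (c0=1, c1=4, c2=2)

c1 at macro-step 3 = 4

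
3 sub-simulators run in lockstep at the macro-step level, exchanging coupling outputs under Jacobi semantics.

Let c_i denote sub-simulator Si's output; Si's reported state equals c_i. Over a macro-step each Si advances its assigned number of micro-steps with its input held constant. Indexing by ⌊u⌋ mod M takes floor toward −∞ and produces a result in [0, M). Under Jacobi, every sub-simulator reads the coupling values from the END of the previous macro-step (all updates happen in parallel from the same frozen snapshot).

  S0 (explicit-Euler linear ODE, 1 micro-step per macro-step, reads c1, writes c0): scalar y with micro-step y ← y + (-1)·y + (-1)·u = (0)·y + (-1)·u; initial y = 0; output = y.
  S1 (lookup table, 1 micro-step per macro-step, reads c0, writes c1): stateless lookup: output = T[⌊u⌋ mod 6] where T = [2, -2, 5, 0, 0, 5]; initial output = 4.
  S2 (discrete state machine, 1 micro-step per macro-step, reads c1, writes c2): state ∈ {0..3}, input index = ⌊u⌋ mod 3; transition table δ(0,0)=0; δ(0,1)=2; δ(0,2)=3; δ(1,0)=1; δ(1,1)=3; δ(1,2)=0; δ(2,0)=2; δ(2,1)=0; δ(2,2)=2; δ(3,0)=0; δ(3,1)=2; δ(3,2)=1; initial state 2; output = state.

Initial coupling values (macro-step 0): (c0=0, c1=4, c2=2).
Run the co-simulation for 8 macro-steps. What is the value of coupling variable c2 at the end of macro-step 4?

macro 1: S0 reads c1=4 → after 1×micro: -4; S1 reads c0=0 → after 1×micro: 2; S2 reads c1=4 → after 1×micro: 0 ⇒ (c0=-4, c1=2, c2=0)
macro 2: S0 reads c1=2 → after 1×micro: -2; S1 reads c0=-4 → after 1×micro: 5; S2 reads c1=2 → after 1×micro: 3 ⇒ (c0=-2, c1=5, c2=3)
macro 3: S0 reads c1=5 → after 1×micro: -5; S1 reads c0=-2 → after 1×micro: 0; S2 reads c1=5 → after 1×micro: 1 ⇒ (c0=-5, c1=0, c2=1)
macro 4: S0 reads c1=0 → after 1×micro: 0; S1 reads c0=-5 → after 1×micro: -2; S2 reads c1=0 → after 1×micro: 1 ⇒ (c0=0, c1=-2, c2=1)
macro 5: S0 reads c1=-2 → after 1×micro: 2; S1 reads c0=0 → after 1×micro: 2; S2 reads c1=-2 → after 1×micro: 3 ⇒ (c0=2, c1=2, c2=3)
macro 6: S0 reads c1=2 → after 1×micro: -2; S1 reads c0=2 → after 1×micro: 5; S2 reads c1=2 → after 1×micro: 1 ⇒ (c0=-2, c1=5, c2=1)
macro 7: S0 reads c1=5 → after 1×micro: -5; S1 reads c0=-2 → after 1×micro: 0; S2 reads c1=5 → after 1×micro: 0 ⇒ (c0=-5, c1=0, c2=0)
macro 8: S0 reads c1=0 → after 1×micro: 0; S1 reads c0=-5 → after 1×micro: -2; S2 reads c1=0 → after 1×micro: 0 ⇒ (c0=0, c1=-2, c2=0)

c2 at macro-step 4 = 1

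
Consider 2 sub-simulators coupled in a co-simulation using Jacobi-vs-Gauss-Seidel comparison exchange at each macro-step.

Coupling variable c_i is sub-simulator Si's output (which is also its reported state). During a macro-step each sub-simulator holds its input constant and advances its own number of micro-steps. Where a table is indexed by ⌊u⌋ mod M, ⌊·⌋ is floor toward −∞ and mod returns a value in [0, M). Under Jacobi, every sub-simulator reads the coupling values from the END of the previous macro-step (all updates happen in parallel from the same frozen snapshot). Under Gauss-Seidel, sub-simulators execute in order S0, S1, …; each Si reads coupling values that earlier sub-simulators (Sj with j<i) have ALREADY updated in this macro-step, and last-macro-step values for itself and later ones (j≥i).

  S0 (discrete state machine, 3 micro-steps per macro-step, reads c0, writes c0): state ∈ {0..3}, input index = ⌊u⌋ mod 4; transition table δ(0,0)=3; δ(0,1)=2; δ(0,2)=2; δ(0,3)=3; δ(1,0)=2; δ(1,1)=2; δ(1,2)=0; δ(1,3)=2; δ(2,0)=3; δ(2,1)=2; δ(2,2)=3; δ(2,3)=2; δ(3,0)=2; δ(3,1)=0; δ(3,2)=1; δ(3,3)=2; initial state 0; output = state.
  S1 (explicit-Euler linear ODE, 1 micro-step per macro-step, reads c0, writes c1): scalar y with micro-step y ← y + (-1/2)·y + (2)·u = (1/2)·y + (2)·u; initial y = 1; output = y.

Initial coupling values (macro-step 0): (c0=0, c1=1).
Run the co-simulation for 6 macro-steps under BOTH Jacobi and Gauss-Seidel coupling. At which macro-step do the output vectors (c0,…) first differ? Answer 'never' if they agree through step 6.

[Jacobi] macro 1: S0 reads c0=0 → after 3×micro: 3; S1 reads c0=0 → after 1×micro: 1/2 ⇒ (c0=3, c1=1/2)
[Jacobi] macro 2: S0 reads c0=3 → after 3×micro: 2; S1 reads c0=3 → after 1×micro: 25/4 ⇒ (c0=2, c1=25/4)
[Jacobi] macro 3: S0 reads c0=2 → after 3×micro: 0; S1 reads c0=2 → after 1×micro: 57/8 ⇒ (c0=0, c1=57/8)
[Jacobi] macro 4: S0 reads c0=0 → after 3×micro: 3; S1 reads c0=0 → after 1×micro: 57/16 ⇒ (c0=3, c1=57/16)
[Jacobi] macro 5: S0 reads c0=3 → after 3×micro: 2; S1 reads c0=3 → after 1×micro: 249/32 ⇒ (c0=2, c1=249/32)
[Jacobi] macro 6: S0 reads c0=2 → after 3×micro: 0; S1 reads c0=2 → after 1×micro: 505/64 ⇒ (c0=0, c1=505/64)
[Gauss-Seidel] macro 1: S0 reads c0=0 → after 3×micro: 3; S1 reads c0=3 → after 1×micro: 13/2 ⇒ (c0=3, c1=13/2)
[Gauss-Seidel] macro 2: S0 reads c0=3 → after 3×micro: 2; S1 reads c0=2 → after 1×micro: 29/4 ⇒ (c0=2, c1=29/4)
[Gauss-Seidel] macro 3: S0 reads c0=2 → after 3×micro: 0; S1 reads c0=0 → after 1×micro: 29/8 ⇒ (c0=0, c1=29/8)
[Gauss-Seidel] macro 4: S0 reads c0=0 → after 3×micro: 3; S1 reads c0=3 → after 1×micro: 125/16 ⇒ (c0=3, c1=125/16)
[Gauss-Seidel] macro 5: S0 reads c0=3 → after 3×micro: 2; S1 reads c0=2 → after 1×micro: 253/32 ⇒ (c0=2, c1=253/32)
[Gauss-Seidel] macro 6: S0 reads c0=2 → after 3×micro: 0; S1 reads c0=0 → after 1×micro: 253/64 ⇒ (c0=0, c1=253/64)

first divergence at macro-step: 1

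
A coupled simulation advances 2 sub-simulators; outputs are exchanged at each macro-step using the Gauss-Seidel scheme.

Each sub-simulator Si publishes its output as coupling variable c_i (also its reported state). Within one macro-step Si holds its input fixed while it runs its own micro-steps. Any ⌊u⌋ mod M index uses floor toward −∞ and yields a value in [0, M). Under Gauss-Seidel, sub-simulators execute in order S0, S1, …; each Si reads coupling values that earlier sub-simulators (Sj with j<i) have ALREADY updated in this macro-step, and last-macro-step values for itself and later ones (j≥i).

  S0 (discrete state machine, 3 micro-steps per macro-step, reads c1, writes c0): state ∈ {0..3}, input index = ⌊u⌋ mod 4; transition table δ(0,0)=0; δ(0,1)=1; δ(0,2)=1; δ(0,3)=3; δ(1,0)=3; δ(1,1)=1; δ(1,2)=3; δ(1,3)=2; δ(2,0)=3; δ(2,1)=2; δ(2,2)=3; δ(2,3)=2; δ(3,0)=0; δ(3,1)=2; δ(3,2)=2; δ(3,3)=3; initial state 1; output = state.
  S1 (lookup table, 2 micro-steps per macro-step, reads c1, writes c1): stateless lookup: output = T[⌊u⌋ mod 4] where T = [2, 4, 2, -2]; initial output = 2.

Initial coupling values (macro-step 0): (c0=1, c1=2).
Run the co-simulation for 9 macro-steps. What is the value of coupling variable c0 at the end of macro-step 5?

macro 1: S0 reads c1=2 → after 3×micro: 3; S1 reads c1=2 → after 2×micro: 2 ⇒ (c0=3, c1=2)
macro 2: S0 reads c1=2 → after 3×micro: 2; S1 reads c1=2 → after 2×micro: 2 ⇒ (c0=2, c1=2)
macro 3: S0 reads c1=2 → after 3×micro: 3; S1 reads c1=2 → after 2×micro: 2 ⇒ (c0=3, c1=2)
macro 4: S0 reads c1=2 → after 3×micro: 2; S1 reads c1=2 → after 2×micro: 2 ⇒ (c0=2, c1=2)
macro 5: S0 reads c1=2 → after 3×micro: 3; S1 reads c1=2 → after 2×micro: 2 ⇒ (c0=3, c1=2)
macro 6: S0 reads c1=2 → after 3×micro: 2; S1 reads c1=2 → after 2×micro: 2 ⇒ (c0=2, c1=2)
macro 7: S0 reads c1=2 → after 3×micro: 3; S1 reads c1=2 → after 2×micro: 2 ⇒ (c0=3, c1=2)
macro 8: S0 reads c1=2 → after 3×micro: 2; S1 reads c1=2 → after 2×micro: 2 ⇒ (c0=2, c1=2)
macro 9: S0 reads c1=2 → after 3×micro: 3; S1 reads c1=2 → after 2×micro: 2 ⇒ (c0=3, c1=2)

c0 at macro-step 5 = 3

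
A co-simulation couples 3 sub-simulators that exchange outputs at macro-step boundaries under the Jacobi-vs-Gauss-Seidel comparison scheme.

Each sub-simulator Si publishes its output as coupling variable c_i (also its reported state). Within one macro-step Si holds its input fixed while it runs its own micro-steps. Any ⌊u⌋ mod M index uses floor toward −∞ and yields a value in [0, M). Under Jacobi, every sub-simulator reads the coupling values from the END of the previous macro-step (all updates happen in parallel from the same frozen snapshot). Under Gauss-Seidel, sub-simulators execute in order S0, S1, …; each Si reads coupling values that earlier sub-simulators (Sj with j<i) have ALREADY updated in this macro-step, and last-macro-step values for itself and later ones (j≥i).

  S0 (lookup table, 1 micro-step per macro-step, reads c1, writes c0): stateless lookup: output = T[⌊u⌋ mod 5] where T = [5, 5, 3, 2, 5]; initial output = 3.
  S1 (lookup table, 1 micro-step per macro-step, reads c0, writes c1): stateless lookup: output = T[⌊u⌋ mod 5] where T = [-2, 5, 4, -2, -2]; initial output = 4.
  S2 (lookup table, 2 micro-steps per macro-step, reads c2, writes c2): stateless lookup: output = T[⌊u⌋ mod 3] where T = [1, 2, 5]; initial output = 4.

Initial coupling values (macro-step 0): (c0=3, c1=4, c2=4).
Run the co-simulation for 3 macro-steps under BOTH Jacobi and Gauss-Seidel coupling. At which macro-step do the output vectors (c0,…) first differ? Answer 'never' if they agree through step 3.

[Jacobi] macro 1: S0 reads c1=4 → after 1×micro: 5; S1 reads c0=3 → after 1×micro: -2; S2 reads c2=4 → after 2×micro: 2 ⇒ (c0=5, c1=-2, c2=2)
[Jacobi] macro 2: S0 reads c1=-2 → after 1×micro: 2; S1 reads c0=5 → after 1×micro: -2; S2 reads c2=2 → after 2×micro: 5 ⇒ (c0=2, c1=-2, c2=5)
[Jacobi] macro 3: S0 reads c1=-2 → after 1×micro: 2; S1 reads c0=2 → after 1×micro: 4; S2 reads c2=5 → after 2×micro: 5 ⇒ (c0=2, c1=4, c2=5)
[Gauss-Seidel] macro 1: S0 reads c1=4 → after 1×micro: 5; S1 reads c0=5 → after 1×micro: -2; S2 reads c2=4 → after 2×micro: 2 ⇒ (c0=5, c1=-2, c2=2)
[Gauss-Seidel] macro 2: S0 reads c1=-2 → after 1×micro: 2; S1 reads c0=2 → after 1×micro: 4; S2 reads c2=2 → after 2×micro: 5 ⇒ (c0=2, c1=4, c2=5)
[Gauss-Seidel] macro 3: S0 reads c1=4 → after 1×micro: 5; S1 reads c0=5 → after 1×micro: -2; S2 reads c2=5 → after 2×micro: 5 ⇒ (c0=5, c1=-2, c2=5)

first divergence at macro-step: 2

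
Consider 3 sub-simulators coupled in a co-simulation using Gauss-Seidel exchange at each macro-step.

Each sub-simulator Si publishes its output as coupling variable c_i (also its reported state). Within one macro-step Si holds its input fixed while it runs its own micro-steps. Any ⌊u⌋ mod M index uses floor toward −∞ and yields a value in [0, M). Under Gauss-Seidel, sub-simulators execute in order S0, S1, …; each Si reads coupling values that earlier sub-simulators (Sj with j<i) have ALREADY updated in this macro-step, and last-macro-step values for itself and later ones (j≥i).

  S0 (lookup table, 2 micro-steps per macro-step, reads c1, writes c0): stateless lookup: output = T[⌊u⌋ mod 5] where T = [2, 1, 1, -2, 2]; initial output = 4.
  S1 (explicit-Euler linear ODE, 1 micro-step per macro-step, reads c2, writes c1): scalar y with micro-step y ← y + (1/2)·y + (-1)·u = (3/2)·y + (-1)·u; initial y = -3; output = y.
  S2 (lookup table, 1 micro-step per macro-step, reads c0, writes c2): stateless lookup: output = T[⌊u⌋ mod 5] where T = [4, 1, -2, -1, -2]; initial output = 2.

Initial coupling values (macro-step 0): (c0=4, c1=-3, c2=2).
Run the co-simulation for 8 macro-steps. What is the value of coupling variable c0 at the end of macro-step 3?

macro 1: S0 reads c1=-3 → after 2×micro: 1; S1 reads c2=2 → after 1×micro: -13/2; S2 reads c0=1 → after 1×micro: 1 ⇒ (c0=1, c1=-13/2, c2=1)
macro 2: S0 reads c1=-13/2 → after 2×micro: -2; S1 reads c2=1 → after 1×micro: -43/4; S2 reads c0=-2 → after 1×micro: -1 ⇒ (c0=-2, c1=-43/4, c2=-1)
macro 3: S0 reads c1=-43/4 → after 2×micro: 2; S1 reads c2=-1 → after 1×micro: -121/8; S2 reads c0=2 → after 1×micro: -2 ⇒ (c0=2, c1=-121/8, c2=-2)
macro 4: S0 reads c1=-121/8 → after 2×micro: 2; S1 reads c2=-2 → after 1×micro: -331/16; S2 reads c0=2 → after 1×micro: -2 ⇒ (c0=2, c1=-331/16, c2=-2)
macro 5: S0 reads c1=-331/16 → after 2×micro: 2; S1 reads c2=-2 → after 1×micro: -929/32; S2 reads c0=2 → after 1×micro: -2 ⇒ (c0=2, c1=-929/32, c2=-2)
macro 6: S0 reads c1=-929/32 → after 2×micro: 2; S1 reads c2=-2 → after 1×micro: -2659/64; S2 reads c0=2 → after 1×micro: -2 ⇒ (c0=2, c1=-2659/64, c2=-2)
macro 7: S0 reads c1=-2659/64 → after 2×micro: -2; S1 reads c2=-2 → after 1×micro: -7721/128; S2 reads c0=-2 → after 1×micro: -1 ⇒ (c0=-2, c1=-7721/128, c2=-1)
macro 8: S0 reads c1=-7721/128 → after 2×micro: 2; S1 reads c2=-1 → after 1×micro: -22907/256; S2 reads c0=2 → after 1×micro: -2 ⇒ (c0=2, c1=-22907/256, c2=-2)

c0 at macro-step 3 = 2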